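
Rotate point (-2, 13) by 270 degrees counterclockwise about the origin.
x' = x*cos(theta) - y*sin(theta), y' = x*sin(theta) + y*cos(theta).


cos(270) = 0, sin(270) = -1
x' = -2*0 - 13*(-1) = 13
y' = -2*(-1) + 13*0 = 2

(13, 2)


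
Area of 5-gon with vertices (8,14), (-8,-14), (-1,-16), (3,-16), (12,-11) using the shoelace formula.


sum(xi*y_{i+1}) = 8*(-14) - 8*(-16) - 1*(-16) + 3*(-11) + 12*14 = 167
sum(yi*x_{i+1}) = 14*(-8) - 14*(-1) - 16*3 - 16*12 - 11*8 = -426
Area = |167 + 426|/2 = 593/2 = 296.5000

296.5000 sq units


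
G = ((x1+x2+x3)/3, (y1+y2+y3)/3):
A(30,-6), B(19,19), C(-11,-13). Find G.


Gx = (30+19- 11)/3 = 38/3 = 12.6667
Gy = (-6+19- 13)/3 = 0/3 = 0

G = (12.6667, 0)


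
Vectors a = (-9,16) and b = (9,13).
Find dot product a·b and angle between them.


a·b = -9*9 + 16*13 = -81 + 208 = 127
|a| = sqrt(81+256) = 18.3576
|b| = sqrt(81+169) = 15.8114
cos(theta) = 127/(sqrt(337)*sqrt(250)) = 127/sqrt(84250) = 0.437541
theta = arccos(127/sqrt(84250)) = 64.0529 degrees

a·b = 127, theta = 64.0529 deg


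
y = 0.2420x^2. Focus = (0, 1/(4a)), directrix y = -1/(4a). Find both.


a = 0.2420
1/(4a) = 1.0331
Focus = (0, 1.0331)
Directrix: y = -1.0331

Focus = (0, 1.0331), Directrix: y = -1.0331


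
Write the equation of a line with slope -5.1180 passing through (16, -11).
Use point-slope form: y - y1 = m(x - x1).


y + 11 = -5.1180(x - 16)
y = -5.1180x - 11 + 5.1180*16
y = -5.1180x + 70.8880

y = -5.1180x + 70.8880


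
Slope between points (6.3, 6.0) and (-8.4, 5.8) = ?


dy = 5.8 - 6.0 = -0.2
dx = -8.4 - 6.3 = -14.7
m = -0.2/(-14.7) = 0.0136

m = 0.0136


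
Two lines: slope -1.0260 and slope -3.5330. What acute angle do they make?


m1-m2 = 2.507
1+m1*m2 = 4.624858
tan(theta) = |2.507/4.624858| = 0.542071
theta = arctan(|2.507/4.624858|) = 28.4608 degrees (acute angle)

28.4608 degrees


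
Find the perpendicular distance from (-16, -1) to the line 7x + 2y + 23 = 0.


|7*(-16) + 2*(-1) + 23| = |-91| = 91
sqrt(49 + 4) = sqrt(53) = 7.2801
d = 91/sqrt(53) = 12.4998

12.4998


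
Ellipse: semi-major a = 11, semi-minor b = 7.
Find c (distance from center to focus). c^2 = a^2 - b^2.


c^2 = 11^2 - 7^2 = 121 - 49 = 72
c = sqrt(72) = 8.4853

c = 8.4853


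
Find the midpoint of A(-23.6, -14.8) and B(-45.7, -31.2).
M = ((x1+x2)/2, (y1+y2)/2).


Mx = (-23.6 - 45.7)/2 = -69.3/2 = -34.6500
My = (-14.8 - 31.2)/2 = -46.0/2 = -23.0000

(-34.6500, -23.0000)


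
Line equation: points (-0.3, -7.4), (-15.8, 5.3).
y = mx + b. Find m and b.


m = (12.7)/(-15.5) = -0.8194
b = y1 - m*x1 = -7.4 - (12.7*(-0.3))/(-15.5) = -7.4 - 0.2458 = -7.6458

y = -0.8194x - 7.6458


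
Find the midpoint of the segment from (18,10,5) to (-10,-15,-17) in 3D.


Mx = (18- 10)/2 = 4.0000
My = (10- 15)/2 = -2.5000
Mz = (5- 17)/2 = -6.0000

M = (4.0000, -2.5000, -6.0000)


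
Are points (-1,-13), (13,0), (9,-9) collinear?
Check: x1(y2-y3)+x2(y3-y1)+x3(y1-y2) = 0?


-1*(0+ 9) + 13*(-9+ 13) + 9*(-13-0)
= -9 + 52 - 117 = -74

No, not collinear (determinant = -74)


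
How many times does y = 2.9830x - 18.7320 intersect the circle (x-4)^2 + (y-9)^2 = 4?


Substitute y = 2.9830x - 18.7320: (x-4)^2 + (2.9830x- 18.7320-9)^2 = 4
Expand to Ax^2 + Bx + C = 0, where b-k = -27.732
A = 1+m^2 = 9.898289
B = 2(m(b-k) - h) = 2(2.9830*(-27.732) - 4) = -173.449112
C = h^2 + (b-k)^2 - r^2 = 16 + 769.063824 - 4 = 781.063824
disc = B^2-4AC = 30084.5945 - 30924.7818 = -840.1873
disc < 0

0 intersection points


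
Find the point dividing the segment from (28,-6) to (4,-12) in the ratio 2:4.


Px = (2*4 + 4*28)/6 = 120/6 = 20.0000
Py = (2*(-12) + 4*(-6))/6 = -48/6 = -8.0000

P = (20.0000, -8.0000)


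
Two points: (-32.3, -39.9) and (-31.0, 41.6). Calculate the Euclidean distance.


dx = -31.0 + 32.3 = 1.3
dy = 41.6 + 39.9 = 81.5
d = sqrt(1.69 + 6642.25) = sqrt(6643.94) = 81.5104

81.5104


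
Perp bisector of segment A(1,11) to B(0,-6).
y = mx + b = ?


Midpoint = (0.5, 2.5)
Slope of AB = dy/dx = -17/(-1) = 17.0000
Perp slope = -dx/dy = -1/17 = -0.0588
b = My - (perp slope)*Mx = 2.5 + (-1*0.5)/(-17) = 2.5 + 0.0294 = 2.5294

y = -0.0588x + 2.5294


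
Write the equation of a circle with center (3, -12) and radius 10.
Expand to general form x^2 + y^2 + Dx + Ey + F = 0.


(x-3)^2 + (y+ 12)^2 = 10^2
D = -2h = -6, E = -2k = 24
F = h^2+k^2-r^2 = 9+144-100 = 53

x^2 + y^2 - 6x + 24y + 53 = 0


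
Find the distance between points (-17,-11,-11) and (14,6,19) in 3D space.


dx=31, dy=17, dz=30
d = sqrt(961+289+900) = sqrt(2150) = 46.3681

46.3681


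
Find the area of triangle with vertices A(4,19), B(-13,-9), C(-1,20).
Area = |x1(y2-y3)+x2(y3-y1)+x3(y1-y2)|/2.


4*(-9-20) = -116
-13*(20-19) = -13
-1*(19+ 9) = -28
sum = -157
Area = |-157|/2 = 78.5000

78.5000 sq units


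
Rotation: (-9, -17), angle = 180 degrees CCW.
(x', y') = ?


cos(180) = -1, sin(180) = 0
x' = -9*(-1) + 17*0 = 9
y' = -9*0 - 17*(-1) = 17

(9, 17)


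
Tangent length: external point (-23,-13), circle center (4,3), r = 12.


d = sqrt((-23-4)^2 + (-13-3)^2) = sqrt(729+256) = 31.3847
L = sqrt(985.0000 - 144) = sqrt(841.0000) = 29.0000

29.0000


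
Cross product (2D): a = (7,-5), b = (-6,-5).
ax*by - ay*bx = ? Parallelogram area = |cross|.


cross = 7*(-5) + 5*(-6) = -35 - 30 = -65
Parallelogram area = |-65| = 65

cross = -65, parallelogram area = 65


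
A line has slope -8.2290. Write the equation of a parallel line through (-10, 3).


Parallel lines have equal slopes.
m2 = -8.2290
b2 = 3 + 8.2290*(-10) = -79.2900

y = -8.2290x - 79.2900


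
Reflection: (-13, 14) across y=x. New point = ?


Reflection rule for y=x: (y, x)
(-13, 14) -> (14, -13)

(14, -13)


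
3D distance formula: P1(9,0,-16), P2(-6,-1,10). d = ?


dx=-15, dy=-1, dz=26
d = sqrt(225+1+676) = sqrt(902) = 30.0333

30.0333


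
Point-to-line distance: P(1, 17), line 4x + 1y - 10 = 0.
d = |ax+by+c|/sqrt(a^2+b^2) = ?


|4*1 + 1*17 - 10| = |11| = 11
sqrt(16 + 1) = sqrt(17) = 4.1231
d = 11/sqrt(17) = 2.6679

2.6679


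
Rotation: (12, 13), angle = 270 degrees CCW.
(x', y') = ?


cos(270) = 0, sin(270) = -1
x' = 12*0 - 13*(-1) = 13
y' = 12*(-1) + 13*0 = -12

(13, -12)


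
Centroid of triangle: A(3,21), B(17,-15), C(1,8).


Gx = (3+17+1)/3 = 21/3 = 7.0000
Gy = (21- 15+8)/3 = 14/3 = 4.6667

G = (7.0000, 4.6667)


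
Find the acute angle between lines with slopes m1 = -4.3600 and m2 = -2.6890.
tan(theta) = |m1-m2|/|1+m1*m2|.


m1-m2 = -1.671
1+m1*m2 = 12.72404
tan(theta) = |-1.671/12.72404| = 0.131326
theta = arctan(|-1.671/12.72404|) = 7.4816 degrees (acute angle)

7.4816 degrees


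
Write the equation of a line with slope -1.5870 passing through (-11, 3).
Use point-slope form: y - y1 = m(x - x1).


y - 3 = -1.5870(x + 11)
y = -1.5870x + 3 + 1.5870*(-11)
y = -1.5870x - 14.4570

y = -1.5870x - 14.4570


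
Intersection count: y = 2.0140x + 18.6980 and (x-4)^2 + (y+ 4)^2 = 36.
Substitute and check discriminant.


Substitute y = 2.0140x + 18.6980: (x-4)^2 + (2.0140x+18.6980+ 4)^2 = 36
Expand to Ax^2 + Bx + C = 0, where b-k = 22.698
A = 1+m^2 = 5.056196
B = 2(m(b-k) - h) = 2(2.0140*22.698 - 4) = 83.427544
C = h^2 + (b-k)^2 - r^2 = 16 + 515.199204 - 36 = 495.199204
disc = B^2-4AC = 6960.1551 - 10015.2969 = -3055.1418
disc < 0

0 intersection points


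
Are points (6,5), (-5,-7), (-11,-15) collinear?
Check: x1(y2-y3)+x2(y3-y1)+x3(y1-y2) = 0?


6*(-7+ 15) - 5*(-15-5) - 11*(5+ 7)
= 48 + 100 - 132 = 16

No, not collinear (determinant = 16)


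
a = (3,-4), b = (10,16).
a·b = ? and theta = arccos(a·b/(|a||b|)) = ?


a·b = 3*10 - 4*16 = 30 - 64 = -34
|a| = sqrt(9+16) = 5.0000
|b| = sqrt(100+256) = 18.8680
cos(theta) = -34/(sqrt(25)*sqrt(356)) = -34/sqrt(8900) = -0.360399
theta = arccos(-34/sqrt(8900)) = 111.1247 degrees

a·b = -34, theta = 111.1247 deg


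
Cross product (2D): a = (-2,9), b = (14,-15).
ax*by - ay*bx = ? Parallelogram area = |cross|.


cross = -2*(-15) - 9*14 = 30 - 126 = -96
Parallelogram area = |-96| = 96

cross = -96, parallelogram area = 96


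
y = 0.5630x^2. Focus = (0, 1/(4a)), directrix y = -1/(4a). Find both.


a = 0.5630
1/(4a) = 0.4440
Focus = (0, 0.4440)
Directrix: y = -0.4440

Focus = (0, 0.4440), Directrix: y = -0.4440


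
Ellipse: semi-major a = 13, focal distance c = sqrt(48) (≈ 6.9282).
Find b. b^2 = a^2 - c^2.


b^2 = 13^2 - (sqrt(48))^2 = 169 - 48 = 121
b = sqrt(121) = 11

b = 11


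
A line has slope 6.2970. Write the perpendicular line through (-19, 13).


Perpendicular slope = -1/m1 = -1/6.2970 = -0.1588
b2 = y0 - m2*x0 = 13 - 19/6.2970 = 13 - 3.0173 = 9.9827

y = -0.1588x + 9.9827


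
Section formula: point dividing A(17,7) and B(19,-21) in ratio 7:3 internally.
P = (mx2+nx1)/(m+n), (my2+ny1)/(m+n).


Px = (7*19 + 3*17)/10 = 184/10 = 18.4000
Py = (7*(-21) + 3*7)/10 = -126/10 = -12.6000

P = (18.4000, -12.6000)


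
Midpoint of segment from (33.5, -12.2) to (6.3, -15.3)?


Mx = (33.5 + 6.3)/2 = 39.8/2 = 19.9000
My = (-12.2 - 15.3)/2 = -27.5/2 = -13.7500

(19.9000, -13.7500)


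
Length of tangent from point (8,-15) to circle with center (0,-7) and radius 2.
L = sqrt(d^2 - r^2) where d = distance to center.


d = sqrt((8-0)^2 + (-15+ 7)^2) = sqrt(64+64) = 11.3137
L = sqrt(128.0000 - 4) = sqrt(124.0000) = 11.1355

11.1355


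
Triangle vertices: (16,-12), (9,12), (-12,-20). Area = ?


16*(12+ 20) = 512
9*(-20+ 12) = -72
-12*(-12-12) = 288
sum = 728
Area = |728|/2 = 364.0000

364.0000 sq units


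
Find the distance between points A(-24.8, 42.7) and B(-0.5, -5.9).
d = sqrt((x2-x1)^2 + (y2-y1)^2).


dx = -0.5 + 24.8 = 24.3
dy = -5.9 - 42.7 = -48.6
d = sqrt(590.49 + 2361.96) = sqrt(2952.45) = 54.3365

54.3365


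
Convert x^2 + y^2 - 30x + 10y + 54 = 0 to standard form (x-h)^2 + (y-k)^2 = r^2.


h = -D/2 = 30/2 = 15
k = -E/2 = -10/2 = -5
r^2 = h^2 + k^2 - F = 225 + 25 - 54 = 196
r = 14

Center (15, -5), radius = 14


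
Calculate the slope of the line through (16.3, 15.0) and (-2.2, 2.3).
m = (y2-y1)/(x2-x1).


dy = 2.3 - 15.0 = -12.7
dx = -2.2 - 16.3 = -18.5
m = -12.7/(-18.5) = 0.6865

m = 0.6865


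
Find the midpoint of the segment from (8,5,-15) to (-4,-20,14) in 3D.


Mx = (8- 4)/2 = 2.0000
My = (5- 20)/2 = -7.5000
Mz = (-15+14)/2 = -0.5000

M = (2.0000, -7.5000, -0.5000)


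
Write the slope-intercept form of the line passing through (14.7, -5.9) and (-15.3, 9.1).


m = (15.0)/(-30.0) = -0.5000
b = y1 - m*x1 = -5.9 - (15.0*14.7)/(-30.0) = -5.9 + 7.3500 = 1.4500

y = -0.5000x + 1.4500


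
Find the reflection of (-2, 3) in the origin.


Reflection rule for origin: (-x, -y)
(-2, 3) -> (2, -3)

(2, -3)


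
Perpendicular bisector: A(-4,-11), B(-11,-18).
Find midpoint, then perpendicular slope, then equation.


Midpoint = (-7.5, -14.5)
Slope of AB = dy/dx = -7/(-7) = 1.0000
Perp slope = -dx/dy = -7/7 = -1.0000
b = My - (perp slope)*Mx = -14.5 + (-7*(-7.5))/(-7) = -14.5 - 7.5000 = -22.0000

y = -1.0000x - 22.0000


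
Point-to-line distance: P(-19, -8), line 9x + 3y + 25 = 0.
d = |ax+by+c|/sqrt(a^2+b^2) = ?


|9*(-19) + 3*(-8) + 25| = |-170| = 170
sqrt(81 + 9) = sqrt(90) = 9.4868
d = 170/sqrt(90) = 17.9196

17.9196


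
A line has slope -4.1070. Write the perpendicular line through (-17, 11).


Perpendicular slope = -1/m1 = -1/(-4.1070) = 0.2435
b2 = y0 - m2*x0 = 11 - 17/(-4.1070) = 11 + 4.1393 = 15.1393

y = 0.2435x + 15.1393


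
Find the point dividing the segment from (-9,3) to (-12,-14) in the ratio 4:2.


Px = (4*(-12) + 2*(-9))/6 = -66/6 = -11.0000
Py = (4*(-14) + 2*3)/6 = -50/6 = -8.3333

P = (-11.0000, -8.3333)


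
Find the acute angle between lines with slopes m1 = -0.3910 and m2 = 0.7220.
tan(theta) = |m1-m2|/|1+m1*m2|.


m1-m2 = -1.113
1+m1*m2 = 0.717698
tan(theta) = |-1.113/0.717698| = 1.550792
theta = arctan(|-1.113/0.717698|) = 57.1848 degrees (acute angle)

57.1848 degrees


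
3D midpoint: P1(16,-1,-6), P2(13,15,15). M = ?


Mx = (16+13)/2 = 14.5000
My = (-1+15)/2 = 7.0000
Mz = (-6+15)/2 = 4.5000

M = (14.5000, 7.0000, 4.5000)


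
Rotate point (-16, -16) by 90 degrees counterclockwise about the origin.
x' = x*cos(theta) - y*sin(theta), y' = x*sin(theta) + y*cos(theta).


cos(90) = 0, sin(90) = 1
x' = -16*0 + 16*1 = 16
y' = -16*1 - 16*0 = -16

(16, -16)


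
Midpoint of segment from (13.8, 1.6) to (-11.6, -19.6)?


Mx = (13.8 - 11.6)/2 = 2.2/2 = 1.1000
My = (1.6 - 19.6)/2 = -18.0/2 = -9.0000

(1.1000, -9.0000)


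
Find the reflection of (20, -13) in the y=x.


Reflection rule for y=x: (y, x)
(20, -13) -> (-13, 20)

(-13, 20)


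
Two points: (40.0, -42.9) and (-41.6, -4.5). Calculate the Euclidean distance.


dx = -41.6 - 40.0 = -81.6
dy = -4.5 + 42.9 = 38.4
d = sqrt(6658.56 + 1474.56) = sqrt(8133.12) = 90.1838

90.1838


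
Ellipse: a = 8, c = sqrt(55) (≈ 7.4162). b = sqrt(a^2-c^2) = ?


b^2 = 8^2 - (sqrt(55))^2 = 64 - 55 = 9
b = sqrt(9) = 3

b = 3


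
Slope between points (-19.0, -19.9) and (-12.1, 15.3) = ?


dy = 15.3 + 19.9 = 35.2
dx = -12.1 + 19.0 = 6.9
m = 35.2/6.9 = 5.1014

m = 5.1014


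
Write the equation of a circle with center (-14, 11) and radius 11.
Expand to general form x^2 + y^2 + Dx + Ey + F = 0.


(x+ 14)^2 + (y-11)^2 = 11^2
D = -2h = 28, E = -2k = -22
F = h^2+k^2-r^2 = 196+121-121 = 196

x^2 + y^2 + 28x - 22y + 196 = 0


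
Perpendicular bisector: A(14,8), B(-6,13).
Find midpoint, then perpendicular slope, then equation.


Midpoint = (4, 10.5)
Slope of AB = dy/dx = 5/(-20) = -0.2500
Perp slope = -dx/dy = 20/5 = 4.0000
b = My - (perp slope)*Mx = 10.5 + (-20*4)/5 = 10.5 - 16.0000 = -5.5000

y = 4.0000x - 5.5000


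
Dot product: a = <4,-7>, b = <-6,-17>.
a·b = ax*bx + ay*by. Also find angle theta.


a·b = 4*(-6) - 7*(-17) = -24 + 119 = 95
|a| = sqrt(16+49) = 8.0623
|b| = sqrt(36+289) = 18.0278
cos(theta) = 95/(sqrt(65)*sqrt(325)) = 95/sqrt(21125) = 0.653620
theta = arccos(95/sqrt(21125)) = 49.1849 degrees

a·b = 95, theta = 49.1849 deg


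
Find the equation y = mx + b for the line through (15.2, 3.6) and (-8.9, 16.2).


m = (12.6)/(-24.1) = -0.5228
b = y1 - m*x1 = 3.6 - (12.6*15.2)/(-24.1) = 3.6 + 7.9469 = 11.5469

y = -0.5228x + 11.5469


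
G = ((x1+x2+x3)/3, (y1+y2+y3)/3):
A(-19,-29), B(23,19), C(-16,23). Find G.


Gx = (-19+23- 16)/3 = -12/3 = -4.0000
Gy = (-29+19+23)/3 = 13/3 = 4.3333

G = (-4.0000, 4.3333)


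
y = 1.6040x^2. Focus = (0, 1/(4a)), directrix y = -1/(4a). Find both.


a = 1.6040
1/(4a) = 0.1559
Focus = (0, 0.1559)
Directrix: y = -0.1559

Focus = (0, 0.1559), Directrix: y = -0.1559


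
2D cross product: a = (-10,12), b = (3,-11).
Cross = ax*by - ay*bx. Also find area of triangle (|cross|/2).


cross = -10*(-11) - 12*3 = 110 - 36 = 74
Triangle area = |74|/2 = 74/2 = 37.0000

cross = 74, triangle area = 37.0000


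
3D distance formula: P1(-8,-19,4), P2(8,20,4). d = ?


dx=16, dy=39, dz=0
d = sqrt(256+1521+0) = sqrt(1777) = 42.1545

42.1545


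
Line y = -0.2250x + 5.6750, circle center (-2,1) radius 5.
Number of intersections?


Substitute y = -0.2250x + 5.6750: (x+ 2)^2 + (-0.2250x+5.6750-1)^2 = 25
Expand to Ax^2 + Bx + C = 0, where b-k = 4.675
A = 1+m^2 = 1.050625
B = 2(m(b-k) - h) = 2(-0.2250*4.675 + 2) = 1.89625
C = h^2 + (b-k)^2 - r^2 = 4 + 21.855625 - 25 = 0.855625
disc = B^2-4AC = 3.5958 - 3.5958 = 0
disc = 0

1 intersection point (tangent)


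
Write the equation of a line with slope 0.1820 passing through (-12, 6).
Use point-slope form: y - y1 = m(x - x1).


y - 6 = 0.1820(x + 12)
y = 0.1820x + 6 - 0.1820*(-12)
y = 0.1820x + 8.1840

y = 0.1820x + 8.1840


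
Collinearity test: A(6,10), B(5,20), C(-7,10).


6*(20-10) + 5*(10-10) - 7*(10-20)
= 60 + 0 + 70 = 130

No, not collinear (determinant = 130)


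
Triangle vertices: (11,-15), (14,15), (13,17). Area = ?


11*(15-17) = -22
14*(17+ 15) = 448
13*(-15-15) = -390
sum = 36
Area = |36|/2 = 18.0000

18.0000 sq units


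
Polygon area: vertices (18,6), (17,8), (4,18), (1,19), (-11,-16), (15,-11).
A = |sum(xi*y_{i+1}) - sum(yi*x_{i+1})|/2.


sum(xi*y_{i+1}) = 18*8 + 17*18 + 4*19 + 1*(-16) - 11*(-11) + 15*6 = 721
sum(yi*x_{i+1}) = 6*17 + 8*4 + 18*1 + 19*(-11) - 16*15 - 11*18 = -495
Area = |721 + 495|/2 = 1216/2 = 608.0000

608.0000 sq units


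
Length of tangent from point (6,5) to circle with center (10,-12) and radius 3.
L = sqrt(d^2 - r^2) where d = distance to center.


d = sqrt((6-10)^2 + (5+ 12)^2) = sqrt(16+289) = 17.4642
L = sqrt(305.0000 - 9) = sqrt(296.0000) = 17.2047

17.2047


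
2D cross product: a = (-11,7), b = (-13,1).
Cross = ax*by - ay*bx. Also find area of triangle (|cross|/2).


cross = -11*1 - 7*(-13) = -11 + 91 = 80
Triangle area = |80|/2 = 80/2 = 40.0000

cross = 80, triangle area = 40.0000


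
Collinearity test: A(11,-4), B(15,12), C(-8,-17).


11*(12+ 17) + 15*(-17+ 4) - 8*(-4-12)
= 319 - 195 + 128 = 252

No, not collinear (determinant = 252)


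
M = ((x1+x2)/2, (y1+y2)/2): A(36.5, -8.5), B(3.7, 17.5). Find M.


Mx = (36.5 + 3.7)/2 = 40.2/2 = 20.1000
My = (-8.5 + 17.5)/2 = 9.0/2 = 4.5000

(20.1000, 4.5000)


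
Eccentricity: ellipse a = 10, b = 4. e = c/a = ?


c = sqrt(100-16) = sqrt(84) = 9.1652
e = c/a = sqrt(84)/10 = 0.9165

e = 0.9165


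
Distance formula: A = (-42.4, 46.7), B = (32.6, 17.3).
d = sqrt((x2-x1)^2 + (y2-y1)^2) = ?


dx = 32.6 + 42.4 = 75.0
dy = 17.3 - 46.7 = -29.4
d = sqrt(5625.0 + 864.36) = sqrt(6489.36) = 80.5566

80.5566


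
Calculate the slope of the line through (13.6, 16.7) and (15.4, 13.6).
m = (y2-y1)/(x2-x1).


dy = 13.6 - 16.7 = -3.1
dx = 15.4 - 13.6 = 1.8
m = -3.1/1.8 = -1.7222

m = -1.7222


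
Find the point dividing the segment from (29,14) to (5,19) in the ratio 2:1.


Px = (2*5 + 1*29)/3 = 39/3 = 13.0000
Py = (2*19 + 1*14)/3 = 52/3 = 17.3333

P = (13.0000, 17.3333)


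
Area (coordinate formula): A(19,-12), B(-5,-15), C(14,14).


19*(-15-14) = -551
-5*(14+ 12) = -130
14*(-12+ 15) = 42
sum = -639
Area = |-639|/2 = 319.5000

319.5000 sq units


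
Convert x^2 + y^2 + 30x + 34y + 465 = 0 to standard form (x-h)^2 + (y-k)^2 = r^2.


h = -D/2 = -30/2 = -15
k = -E/2 = -34/2 = -17
r^2 = h^2 + k^2 - F = 225 + 289 - 465 = 49
r = 7

Center (-15, -17), radius = 7


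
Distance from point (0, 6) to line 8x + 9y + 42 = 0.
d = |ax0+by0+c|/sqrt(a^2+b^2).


|8*0 + 9*6 + 42| = |96| = 96
sqrt(64 + 81) = sqrt(145) = 12.0416
d = 96/sqrt(145) = 7.9724

7.9724


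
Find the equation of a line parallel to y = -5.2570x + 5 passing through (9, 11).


Parallel lines have equal slopes.
m2 = -5.2570
b2 = 11 + 5.2570*9 = 58.3130

y = -5.2570x + 58.3130


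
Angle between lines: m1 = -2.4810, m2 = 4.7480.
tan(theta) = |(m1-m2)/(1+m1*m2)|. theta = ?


m1-m2 = -7.229
1+m1*m2 = -10.779788
tan(theta) = |-7.229/(-10.779788)| = 0.670607
theta = arctan(|-7.229/(-10.779788)|) = 33.8461 degrees (acute angle)

33.8461 degrees


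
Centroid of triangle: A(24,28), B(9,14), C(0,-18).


Gx = (24+9+0)/3 = 33/3 = 11.0000
Gy = (28+14- 18)/3 = 24/3 = 8.0000

G = (11.0000, 8.0000)


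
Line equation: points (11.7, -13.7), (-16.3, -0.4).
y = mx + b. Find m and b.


m = (13.3)/(-28.0) = -0.4750
b = y1 - m*x1 = -13.7 - (13.3*11.7)/(-28.0) = -13.7 + 5.5575 = -8.1425

y = -0.4750x - 8.1425


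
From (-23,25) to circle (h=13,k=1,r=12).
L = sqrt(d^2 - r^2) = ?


d = sqrt((-23-13)^2 + (25-1)^2) = sqrt(1296+576) = 43.2666
L = sqrt(1872.0000 - 144) = sqrt(1728.0000) = 41.5692

41.5692


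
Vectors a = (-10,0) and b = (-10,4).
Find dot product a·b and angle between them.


a·b = -10*(-10) + 0*4 = 100 + 0 = 100
|a| = sqrt(100+0) = 10.0000
|b| = sqrt(100+16) = 10.7703
cos(theta) = 100/(sqrt(100)*sqrt(116)) = 100/sqrt(11600) = 0.928477
theta = arccos(100/sqrt(11600)) = 21.8014 degrees

a·b = 100, theta = 21.8014 deg


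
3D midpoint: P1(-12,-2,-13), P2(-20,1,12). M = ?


Mx = (-12- 20)/2 = -16.0000
My = (-2+1)/2 = -0.5000
Mz = (-13+12)/2 = -0.5000

M = (-16.0000, -0.5000, -0.5000)


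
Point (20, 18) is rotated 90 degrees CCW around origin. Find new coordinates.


cos(90) = 0, sin(90) = 1
x' = 20*0 - 18*1 = -18
y' = 20*1 + 18*0 = 20

(-18, 20)


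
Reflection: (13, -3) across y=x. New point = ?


Reflection rule for y=x: (y, x)
(13, -3) -> (-3, 13)

(-3, 13)


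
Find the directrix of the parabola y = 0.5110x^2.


a = 0.5110
1/(4a) = 0.4892
directrix: y = -0.4892 = -0.4892

y = -0.4892


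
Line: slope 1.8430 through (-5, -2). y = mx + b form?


y + 2 = 1.8430(x + 5)
y = 1.8430x - 2 - 1.8430*(-5)
y = 1.8430x + 7.2150

y = 1.8430x + 7.2150


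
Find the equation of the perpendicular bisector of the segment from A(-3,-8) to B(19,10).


Midpoint = (8, 1)
Slope of AB = dy/dx = 18/22 = 0.8182
Perp slope = -dx/dy = -22/18 = -1.2222
b = My - (perp slope)*Mx = 1 + (22*8)/18 = 1 + 9.7778 = 10.7778

y = -1.2222x + 10.7778


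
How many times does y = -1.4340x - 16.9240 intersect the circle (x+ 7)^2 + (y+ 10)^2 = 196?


Substitute y = -1.4340x - 16.9240: (x+ 7)^2 + (-1.4340x- 16.9240+ 10)^2 = 196
Expand to Ax^2 + Bx + C = 0, where b-k = -6.924
A = 1+m^2 = 3.056356
B = 2(m(b-k) - h) = 2(-1.4340*(-6.924) + 7) = 33.858032
C = h^2 + (b-k)^2 - r^2 = 49 + 47.941776 - 196 = -99.058224
disc = B^2-4AC = 1146.3663 + 1211.0288 = 2357.3951
disc > 0

2 intersection points


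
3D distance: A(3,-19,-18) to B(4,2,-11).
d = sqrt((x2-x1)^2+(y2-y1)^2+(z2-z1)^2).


dx=1, dy=21, dz=7
d = sqrt(1+441+49) = sqrt(491) = 22.1585

22.1585


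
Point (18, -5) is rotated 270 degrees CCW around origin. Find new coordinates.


cos(270) = 0, sin(270) = -1
x' = 18*0 + 5*(-1) = -5
y' = 18*(-1) - 5*0 = -18

(-5, -18)


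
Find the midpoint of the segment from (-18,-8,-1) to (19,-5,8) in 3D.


Mx = (-18+19)/2 = 0.5000
My = (-8- 5)/2 = -6.5000
Mz = (-1+8)/2 = 3.5000

M = (0.5000, -6.5000, 3.5000)


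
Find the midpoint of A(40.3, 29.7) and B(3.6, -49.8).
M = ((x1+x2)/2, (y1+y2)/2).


Mx = (40.3 + 3.6)/2 = 43.9/2 = 21.9500
My = (29.7 - 49.8)/2 = -20.1/2 = -10.0500

(21.9500, -10.0500)


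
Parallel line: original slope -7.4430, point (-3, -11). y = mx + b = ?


Parallel lines have equal slopes.
m2 = -7.4430
b2 = -11 + 7.4430*(-3) = -33.3290

y = -7.4430x - 33.3290


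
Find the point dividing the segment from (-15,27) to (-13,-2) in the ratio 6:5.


Px = (6*(-13) + 5*(-15))/11 = -153/11 = -13.9091
Py = (6*(-2) + 5*27)/11 = 123/11 = 11.1818

P = (-13.9091, 11.1818)


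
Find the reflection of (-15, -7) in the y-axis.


Reflection rule for y-axis: (-x, y)
(-15, -7) -> (15, -7)

(15, -7)


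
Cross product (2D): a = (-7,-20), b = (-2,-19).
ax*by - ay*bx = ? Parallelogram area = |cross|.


cross = -7*(-19) + 20*(-2) = 133 - 40 = 93
Parallelogram area = |93| = 93

cross = 93, parallelogram area = 93


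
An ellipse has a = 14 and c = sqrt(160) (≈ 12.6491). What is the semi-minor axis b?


b^2 = 14^2 - (sqrt(160))^2 = 196 - 160 = 36
b = sqrt(36) = 6

b = 6


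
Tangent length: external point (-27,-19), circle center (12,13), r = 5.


d = sqrt((-27-12)^2 + (-19-13)^2) = sqrt(1521+1024) = 50.4480
L = sqrt(2545.0000 - 25) = sqrt(2520.0000) = 50.1996

50.1996


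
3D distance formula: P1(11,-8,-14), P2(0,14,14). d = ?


dx=-11, dy=22, dz=28
d = sqrt(121+484+784) = sqrt(1389) = 37.2693

37.2693


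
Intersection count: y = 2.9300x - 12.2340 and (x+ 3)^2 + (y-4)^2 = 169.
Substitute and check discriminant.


Substitute y = 2.9300x - 12.2340: (x+ 3)^2 + (2.9300x- 12.2340-4)^2 = 169
Expand to Ax^2 + Bx + C = 0, where b-k = -16.234
A = 1+m^2 = 9.5849
B = 2(m(b-k) - h) = 2(2.9300*(-16.234) + 3) = -89.13124
C = h^2 + (b-k)^2 - r^2 = 9 + 263.542756 - 169 = 103.542756
disc = B^2-4AC = 7944.3779 - 3969.7878 = 3974.5901
disc > 0

2 intersection points


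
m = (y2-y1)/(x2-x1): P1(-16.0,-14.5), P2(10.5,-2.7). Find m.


dy = -2.7 + 14.5 = 11.8
dx = 10.5 + 16.0 = 26.5
m = 11.8/26.5 = 0.4453

m = 0.4453


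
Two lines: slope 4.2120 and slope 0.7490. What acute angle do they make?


m1-m2 = 3.463
1+m1*m2 = 4.154788
tan(theta) = |3.463/4.154788| = 0.833496
theta = arctan(|3.463/4.154788|) = 39.8111 degrees (acute angle)

39.8111 degrees


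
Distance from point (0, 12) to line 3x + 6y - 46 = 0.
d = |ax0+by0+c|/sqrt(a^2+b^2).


|3*0 + 6*12 - 46| = |26| = 26
sqrt(9 + 36) = sqrt(45) = 6.7082
d = 26/sqrt(45) = 3.8759

3.8759


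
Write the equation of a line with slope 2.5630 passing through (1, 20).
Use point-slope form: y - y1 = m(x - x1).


y - 20 = 2.5630(x - 1)
y = 2.5630x + 20 - 2.5630*1
y = 2.5630x + 17.4370

y = 2.5630x + 17.4370


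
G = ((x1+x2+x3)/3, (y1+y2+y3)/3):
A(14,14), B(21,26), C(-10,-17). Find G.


Gx = (14+21- 10)/3 = 25/3 = 8.3333
Gy = (14+26- 17)/3 = 23/3 = 7.6667

G = (8.3333, 7.6667)


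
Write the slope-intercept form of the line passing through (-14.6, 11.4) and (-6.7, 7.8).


m = (-3.6)/(7.9) = -0.4557
b = y1 - m*x1 = 11.4 - (-3.6*(-14.6))/(7.9) = 11.4 - 6.6532 = 4.7468

y = -0.4557x + 4.7468


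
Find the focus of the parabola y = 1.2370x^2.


a = 1.2370
4a = 4.9480
focus = (0, 1/4.9480) = (0, 0.2021)

Focus = (0, 0.2021)


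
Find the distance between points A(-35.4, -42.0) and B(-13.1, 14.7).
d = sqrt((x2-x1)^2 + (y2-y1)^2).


dx = -13.1 + 35.4 = 22.3
dy = 14.7 + 42.0 = 56.7
d = sqrt(497.29 + 3214.89) = sqrt(3712.18) = 60.9277

60.9277


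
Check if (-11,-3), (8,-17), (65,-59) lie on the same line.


-11*(-17+ 59) + 8*(-59+ 3) + 65*(-3+ 17)
= -462 - 448 + 910 = 0

Yes, collinear (determinant = 0)


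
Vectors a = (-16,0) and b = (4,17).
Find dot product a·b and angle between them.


a·b = -16*4 + 0*17 = -64 + 0 = -64
|a| = sqrt(256+0) = 16.0000
|b| = sqrt(16+289) = 17.4642
cos(theta) = -64/(sqrt(256)*sqrt(305)) = -64/sqrt(78080) = -0.229039
theta = arccos(-64/sqrt(78080)) = 103.2405 degrees

a·b = -64, theta = 103.2405 deg


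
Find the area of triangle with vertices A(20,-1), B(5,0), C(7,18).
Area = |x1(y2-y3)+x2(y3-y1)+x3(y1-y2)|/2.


20*(0-18) = -360
5*(18+ 1) = 95
7*(-1-0) = -7
sum = -272
Area = |-272|/2 = 136.0000

136.0000 sq units


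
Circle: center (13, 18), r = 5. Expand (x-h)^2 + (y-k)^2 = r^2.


(x-13)^2 + (y-18)^2 = 5^2
D = -2h = -26, E = -2k = -36
F = h^2+k^2-r^2 = 169+324-25 = 468

x^2 + y^2 - 26x - 36y + 468 = 0


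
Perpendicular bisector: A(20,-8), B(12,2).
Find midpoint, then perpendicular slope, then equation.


Midpoint = (16, -3)
Slope of AB = dy/dx = 10/(-8) = -1.2500
Perp slope = -dx/dy = 8/10 = 0.8000
b = My - (perp slope)*Mx = -3 + (-8*16)/10 = -3 - 12.8000 = -15.8000

y = 0.8000x - 15.8000


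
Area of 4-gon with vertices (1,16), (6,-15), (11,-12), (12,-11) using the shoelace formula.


sum(xi*y_{i+1}) = 1*(-15) + 6*(-12) + 11*(-11) + 12*16 = -16
sum(yi*x_{i+1}) = 16*6 - 15*11 - 12*12 - 11*1 = -224
Area = |-16 + 224|/2 = 208/2 = 104.0000

104.0000 sq units


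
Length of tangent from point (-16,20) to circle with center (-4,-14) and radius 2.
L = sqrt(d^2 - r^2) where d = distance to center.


d = sqrt((-16+ 4)^2 + (20+ 14)^2) = sqrt(144+1156) = 36.0555
L = sqrt(1300.0000 - 4) = sqrt(1296.0000) = 36.0000

36.0000


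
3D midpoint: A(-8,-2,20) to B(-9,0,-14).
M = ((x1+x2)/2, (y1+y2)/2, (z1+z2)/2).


Mx = (-8- 9)/2 = -8.5000
My = (-2+0)/2 = -1.0000
Mz = (20- 14)/2 = 3.0000

M = (-8.5000, -1.0000, 3.0000)


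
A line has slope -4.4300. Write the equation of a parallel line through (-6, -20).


Parallel lines have equal slopes.
m2 = -4.4300
b2 = -20 + 4.4300*(-6) = -46.5800

y = -4.4300x - 46.5800


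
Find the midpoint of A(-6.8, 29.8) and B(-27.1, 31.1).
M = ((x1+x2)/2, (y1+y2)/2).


Mx = (-6.8 - 27.1)/2 = -33.9/2 = -16.9500
My = (29.8 + 31.1)/2 = 60.9/2 = 30.4500

(-16.9500, 30.4500)


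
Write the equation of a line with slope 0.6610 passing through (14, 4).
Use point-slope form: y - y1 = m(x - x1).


y - 4 = 0.6610(x - 14)
y = 0.6610x + 4 - 0.6610*14
y = 0.6610x - 5.2540

y = 0.6610x - 5.2540


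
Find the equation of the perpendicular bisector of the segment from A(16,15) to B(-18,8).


Midpoint = (-1, 11.5)
Slope of AB = dy/dx = -7/(-34) = 0.2059
Perp slope = -dx/dy = -34/7 = -4.8571
b = My - (perp slope)*Mx = 11.5 + (-34*(-1))/(-7) = 11.5 - 4.8571 = 6.6429

y = -4.8571x + 6.6429


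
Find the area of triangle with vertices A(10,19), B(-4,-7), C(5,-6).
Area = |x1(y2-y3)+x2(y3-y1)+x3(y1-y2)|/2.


10*(-7+ 6) = -10
-4*(-6-19) = 100
5*(19+ 7) = 130
sum = 220
Area = |220|/2 = 110.0000

110.0000 sq units


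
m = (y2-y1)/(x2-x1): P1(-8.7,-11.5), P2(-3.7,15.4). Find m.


dy = 15.4 + 11.5 = 26.9
dx = -3.7 + 8.7 = 5
m = 26.9/5 = 5.3800

m = 5.3800


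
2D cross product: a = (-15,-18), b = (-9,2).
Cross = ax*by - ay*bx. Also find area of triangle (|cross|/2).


cross = -15*2 + 18*(-9) = -30 - 162 = -192
Triangle area = |-192|/2 = 192/2 = 96.0000

cross = -192, triangle area = 96.0000


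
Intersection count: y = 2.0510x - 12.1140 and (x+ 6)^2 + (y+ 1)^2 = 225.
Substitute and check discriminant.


Substitute y = 2.0510x - 12.1140: (x+ 6)^2 + (2.0510x- 12.1140+ 1)^2 = 225
Expand to Ax^2 + Bx + C = 0, where b-k = -11.114
A = 1+m^2 = 5.206601
B = 2(m(b-k) - h) = 2(2.0510*(-11.114) + 6) = -33.589628
C = h^2 + (b-k)^2 - r^2 = 36 + 123.520996 - 225 = -65.479004
disc = B^2-4AC = 1128.2631 + 1363.6922 = 2491.9553
disc > 0

2 intersection points


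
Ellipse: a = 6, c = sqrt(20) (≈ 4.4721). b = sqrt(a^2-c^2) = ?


b^2 = 6^2 - (sqrt(20))^2 = 36 - 20 = 16
b = sqrt(16) = 4

b = 4


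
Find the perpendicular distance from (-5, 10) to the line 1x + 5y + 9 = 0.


|1*(-5) + 5*10 + 9| = |54| = 54
sqrt(1 + 25) = sqrt(26) = 5.0990
d = 54/sqrt(26) = 10.5903

10.5903


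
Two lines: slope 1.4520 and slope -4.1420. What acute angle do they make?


m1-m2 = 5.594
1+m1*m2 = -5.014184
tan(theta) = |5.594/(-5.014184)| = 1.115635
theta = arctan(|5.594/(-5.014184)|) = 48.1285 degrees (acute angle)

48.1285 degrees


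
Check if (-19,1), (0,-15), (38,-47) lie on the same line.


-19*(-15+ 47) + 0*(-47-1) + 38*(1+ 15)
= -608 + 0 + 608 = 0

Yes, collinear (determinant = 0)


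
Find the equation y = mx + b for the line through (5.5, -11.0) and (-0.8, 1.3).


m = (12.3)/(-6.3) = -1.9524
b = y1 - m*x1 = -11.0 - (12.3*5.5)/(-6.3) = -11.0 + 10.7381 = -0.2619

y = -1.9524x - 0.2619


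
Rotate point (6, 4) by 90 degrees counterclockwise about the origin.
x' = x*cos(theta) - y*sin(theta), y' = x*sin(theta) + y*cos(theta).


cos(90) = 0, sin(90) = 1
x' = 6*0 - 4*1 = -4
y' = 6*1 + 4*0 = 6

(-4, 6)


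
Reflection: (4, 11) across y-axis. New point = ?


Reflection rule for y-axis: (-x, y)
(4, 11) -> (-4, 11)

(-4, 11)


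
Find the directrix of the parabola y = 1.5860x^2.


a = 1.5860
1/(4a) = 0.1576
directrix: y = -0.1576 = -0.1576

y = -0.1576


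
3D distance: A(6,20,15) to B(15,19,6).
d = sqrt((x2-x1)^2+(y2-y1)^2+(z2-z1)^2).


dx=9, dy=-1, dz=-9
d = sqrt(81+1+81) = sqrt(163) = 12.7671

12.7671


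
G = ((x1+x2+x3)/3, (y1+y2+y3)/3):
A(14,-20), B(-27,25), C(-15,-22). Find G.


Gx = (14- 27- 15)/3 = -28/3 = -9.3333
Gy = (-20+25- 22)/3 = -17/3 = -5.6667

G = (-9.3333, -5.6667)


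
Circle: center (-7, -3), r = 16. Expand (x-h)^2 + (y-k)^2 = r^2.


(x+ 7)^2 + (y+ 3)^2 = 16^2
D = -2h = 14, E = -2k = 6
F = h^2+k^2-r^2 = 49+9-256 = -198

x^2 + y^2 + 14x + 6y - 198 = 0


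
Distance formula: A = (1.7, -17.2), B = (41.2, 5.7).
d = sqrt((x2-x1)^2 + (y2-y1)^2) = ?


dx = 41.2 - 1.7 = 39.5
dy = 5.7 + 17.2 = 22.9
d = sqrt(1560.25 + 524.41) = sqrt(2084.66) = 45.6581

45.6581


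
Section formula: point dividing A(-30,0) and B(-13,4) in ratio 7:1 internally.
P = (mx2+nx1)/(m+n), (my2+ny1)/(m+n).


Px = (7*(-13) + 1*(-30))/8 = -121/8 = -15.1250
Py = (7*4 + 1*0)/8 = 28/8 = 3.5000

P = (-15.1250, 3.5000)


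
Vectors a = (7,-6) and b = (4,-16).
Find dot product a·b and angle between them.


a·b = 7*4 - 6*(-16) = 28 + 96 = 124
|a| = sqrt(49+36) = 9.2195
|b| = sqrt(16+256) = 16.4924
cos(theta) = 124/(sqrt(85)*sqrt(272)) = 124/sqrt(23120) = 0.815507
theta = arccos(124/sqrt(23120)) = 35.3625 degrees

a·b = 124, theta = 35.3625 deg


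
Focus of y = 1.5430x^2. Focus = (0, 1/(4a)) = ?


a = 1.5430
4a = 6.1720
focus = (0, 1/6.1720) = (0, 0.1620)

Focus = (0, 0.1620)


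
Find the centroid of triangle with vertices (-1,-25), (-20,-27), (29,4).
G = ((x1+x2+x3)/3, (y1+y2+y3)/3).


Gx = (-1- 20+29)/3 = 8/3 = 2.6667
Gy = (-25- 27+4)/3 = -48/3 = -16.0000

G = (2.6667, -16.0000)


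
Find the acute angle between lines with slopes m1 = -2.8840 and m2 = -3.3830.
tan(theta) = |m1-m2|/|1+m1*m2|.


m1-m2 = 0.499
1+m1*m2 = 10.756572
tan(theta) = |0.499/10.756572| = 0.046390
theta = arctan(|0.499/10.756572|) = 2.6561 degrees (acute angle)

2.6561 degrees


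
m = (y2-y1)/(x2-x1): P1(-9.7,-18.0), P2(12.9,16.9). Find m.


dy = 16.9 + 18.0 = 34.9
dx = 12.9 + 9.7 = 22.6
m = 34.9/22.6 = 1.5442

m = 1.5442


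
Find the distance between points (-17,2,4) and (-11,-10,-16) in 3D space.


dx=6, dy=-12, dz=-20
d = sqrt(36+144+400) = sqrt(580) = 24.0832

24.0832


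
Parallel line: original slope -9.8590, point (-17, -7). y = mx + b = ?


Parallel lines have equal slopes.
m2 = -9.8590
b2 = -7 + 9.8590*(-17) = -174.6030

y = -9.8590x - 174.6030


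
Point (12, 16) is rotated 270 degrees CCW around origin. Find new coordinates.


cos(270) = 0, sin(270) = -1
x' = 12*0 - 16*(-1) = 16
y' = 12*(-1) + 16*0 = -12

(16, -12)


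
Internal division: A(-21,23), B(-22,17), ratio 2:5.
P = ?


Px = (2*(-22) + 5*(-21))/7 = -149/7 = -21.2857
Py = (2*17 + 5*23)/7 = 149/7 = 21.2857

P = (-21.2857, 21.2857)


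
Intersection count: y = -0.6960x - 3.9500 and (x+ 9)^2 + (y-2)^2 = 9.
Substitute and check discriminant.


Substitute y = -0.6960x - 3.9500: (x+ 9)^2 + (-0.6960x- 3.9500-2)^2 = 9
Expand to Ax^2 + Bx + C = 0, where b-k = -5.95
A = 1+m^2 = 1.484416
B = 2(m(b-k) - h) = 2(-0.6960*(-5.95) + 9) = 26.2824
C = h^2 + (b-k)^2 - r^2 = 81 + 35.4025 - 9 = 107.4025
disc = B^2-4AC = 690.7645 - 637.7200 = 53.0445
disc > 0

2 intersection points


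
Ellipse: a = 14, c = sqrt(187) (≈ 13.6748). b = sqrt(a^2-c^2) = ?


b^2 = 14^2 - (sqrt(187))^2 = 196 - 187 = 9
b = sqrt(9) = 3

b = 3


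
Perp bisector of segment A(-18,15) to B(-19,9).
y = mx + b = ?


Midpoint = (-18.5, 12)
Slope of AB = dy/dx = -6/(-1) = 6.0000
Perp slope = -dx/dy = -1/6 = -0.1667
b = My - (perp slope)*Mx = 12 + (-1*(-18.5))/(-6) = 12 - 3.0833 = 8.9167

y = -0.1667x + 8.9167


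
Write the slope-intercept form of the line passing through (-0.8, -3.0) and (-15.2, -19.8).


m = (-16.8)/(-14.4) = 1.1667
b = y1 - m*x1 = -3.0 - (-16.8*(-0.8))/(-14.4) = -3.0 + 0.9333 = -2.0667

y = 1.1667x - 2.0667


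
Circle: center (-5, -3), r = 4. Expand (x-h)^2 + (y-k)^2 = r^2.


(x+ 5)^2 + (y+ 3)^2 = 4^2
D = -2h = 10, E = -2k = 6
F = h^2+k^2-r^2 = 25+9-16 = 18

x^2 + y^2 + 10x + 6y + 18 = 0


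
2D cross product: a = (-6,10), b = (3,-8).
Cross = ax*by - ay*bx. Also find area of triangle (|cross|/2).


cross = -6*(-8) - 10*3 = 48 - 30 = 18
Triangle area = |18|/2 = 18/2 = 9.0000

cross = 18, triangle area = 9.0000


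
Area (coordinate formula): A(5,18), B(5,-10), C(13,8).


5*(-10-8) = -90
5*(8-18) = -50
13*(18+ 10) = 364
sum = 224
Area = |224|/2 = 112.0000

112.0000 sq units


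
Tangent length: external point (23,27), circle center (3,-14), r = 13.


d = sqrt((23-3)^2 + (27+ 14)^2) = sqrt(400+1681) = 45.6180
L = sqrt(2081.0000 - 169) = sqrt(1912.0000) = 43.7264

43.7264


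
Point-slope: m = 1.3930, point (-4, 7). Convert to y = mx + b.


y - 7 = 1.3930(x + 4)
y = 1.3930x + 7 - 1.3930*(-4)
y = 1.3930x + 12.5720

y = 1.3930x + 12.5720


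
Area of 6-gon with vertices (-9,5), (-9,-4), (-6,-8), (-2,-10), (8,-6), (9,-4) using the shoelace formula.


sum(xi*y_{i+1}) = -9*(-4) - 9*(-8) - 6*(-10) - 2*(-6) + 8*(-4) + 9*5 = 193
sum(yi*x_{i+1}) = 5*(-9) - 4*(-6) - 8*(-2) - 10*8 - 6*9 - 4*(-9) = -103
Area = |193 + 103|/2 = 296/2 = 148.0000

148.0000 sq units


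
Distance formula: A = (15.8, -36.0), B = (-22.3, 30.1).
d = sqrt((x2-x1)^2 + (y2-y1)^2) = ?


dx = -22.3 - 15.8 = -38.1
dy = 30.1 + 36.0 = 66.1
d = sqrt(1451.61 + 4369.21) = sqrt(5820.82) = 76.2943

76.2943


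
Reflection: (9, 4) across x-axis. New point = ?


Reflection rule for x-axis: (x, -y)
(9, 4) -> (9, -4)

(9, -4)


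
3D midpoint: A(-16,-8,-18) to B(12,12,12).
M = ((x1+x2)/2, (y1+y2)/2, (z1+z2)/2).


Mx = (-16+12)/2 = -2.0000
My = (-8+12)/2 = 2.0000
Mz = (-18+12)/2 = -3.0000

M = (-2.0000, 2.0000, -3.0000)


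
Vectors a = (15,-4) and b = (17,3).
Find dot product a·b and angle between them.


a·b = 15*17 - 4*3 = 255 - 12 = 243
|a| = sqrt(225+16) = 15.5242
|b| = sqrt(289+9) = 17.2627
cos(theta) = 243/(sqrt(241)*sqrt(298)) = 243/sqrt(71818) = 0.906754
theta = arccos(243/sqrt(71818)) = 24.9394 degrees

a·b = 243, theta = 24.9394 deg


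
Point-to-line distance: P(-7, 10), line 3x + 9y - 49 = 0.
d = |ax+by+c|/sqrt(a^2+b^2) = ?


|3*(-7) + 9*10 - 49| = |20| = 20
sqrt(9 + 81) = sqrt(90) = 9.4868
d = 20/sqrt(90) = 2.1082

2.1082


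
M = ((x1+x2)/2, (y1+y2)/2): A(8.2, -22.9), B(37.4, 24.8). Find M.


Mx = (8.2 + 37.4)/2 = 45.6/2 = 22.8000
My = (-22.9 + 24.8)/2 = 1.9/2 = 0.9500

(22.8000, 0.9500)


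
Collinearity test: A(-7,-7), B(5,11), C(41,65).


-7*(11-65) + 5*(65+ 7) + 41*(-7-11)
= 378 + 360 - 738 = 0

Yes, collinear (determinant = 0)


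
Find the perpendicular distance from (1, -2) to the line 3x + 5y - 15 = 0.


|3*1 + 5*(-2) - 15| = |-22| = 22
sqrt(9 + 25) = sqrt(34) = 5.8310
d = 22/sqrt(34) = 3.7730

3.7730


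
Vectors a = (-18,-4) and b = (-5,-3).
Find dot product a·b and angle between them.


a·b = -18*(-5) - 4*(-3) = 90 + 12 = 102
|a| = sqrt(324+16) = 18.4391
|b| = sqrt(25+9) = 5.8310
cos(theta) = 102/(sqrt(340)*sqrt(34)) = 102/sqrt(11560) = 0.948683
theta = arccos(102/sqrt(11560)) = 18.4349 degrees

a·b = 102, theta = 18.4349 deg


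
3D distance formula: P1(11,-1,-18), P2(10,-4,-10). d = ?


dx=-1, dy=-3, dz=8
d = sqrt(1+9+64) = sqrt(74) = 8.6023

8.6023


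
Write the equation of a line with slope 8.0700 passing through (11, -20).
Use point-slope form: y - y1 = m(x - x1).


y + 20 = 8.0700(x - 11)
y = 8.0700x - 20 - 8.0700*11
y = 8.0700x - 108.7700

y = 8.0700x - 108.7700


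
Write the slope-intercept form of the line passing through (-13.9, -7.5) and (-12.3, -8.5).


m = (-1.0)/(1.6) = -0.6250
b = y1 - m*x1 = -7.5 - (-1.0*(-13.9))/(1.6) = -7.5 - 8.6875 = -16.1875

y = -0.6250x - 16.1875


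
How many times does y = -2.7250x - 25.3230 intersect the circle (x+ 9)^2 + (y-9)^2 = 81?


Substitute y = -2.7250x - 25.3230: (x+ 9)^2 + (-2.7250x- 25.3230-9)^2 = 81
Expand to Ax^2 + Bx + C = 0, where b-k = -34.323
A = 1+m^2 = 8.425625
B = 2(m(b-k) - h) = 2(-2.7250*(-34.323) + 9) = 205.06035
C = h^2 + (b-k)^2 - r^2 = 81 + 1178.068329 - 81 = 1178.068329
disc = B^2-4AC = 42049.7471 - 39703.8479 = 2345.8992
disc > 0

2 intersection points


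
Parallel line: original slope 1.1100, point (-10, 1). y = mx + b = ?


Parallel lines have equal slopes.
m2 = 1.1100
b2 = 1 - 1.1100*(-10) = 12.1000

y = 1.1100x + 12.1000


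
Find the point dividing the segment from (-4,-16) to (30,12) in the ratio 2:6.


Px = (2*30 + 6*(-4))/8 = 36/8 = 4.5000
Py = (2*12 + 6*(-16))/8 = -72/8 = -9.0000

P = (4.5000, -9.0000)


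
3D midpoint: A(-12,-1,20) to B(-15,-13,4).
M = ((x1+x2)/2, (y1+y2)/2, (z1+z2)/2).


Mx = (-12- 15)/2 = -13.5000
My = (-1- 13)/2 = -7.0000
Mz = (20+4)/2 = 12.0000

M = (-13.5000, -7.0000, 12.0000)


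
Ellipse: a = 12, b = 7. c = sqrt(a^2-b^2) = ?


c^2 = 12^2 - 7^2 = 144 - 49 = 95
c = sqrt(95) = 9.7468

c = 9.7468
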